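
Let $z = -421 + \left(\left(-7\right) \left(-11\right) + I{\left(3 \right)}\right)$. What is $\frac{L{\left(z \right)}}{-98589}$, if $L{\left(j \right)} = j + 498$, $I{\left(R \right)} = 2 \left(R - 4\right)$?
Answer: $- \frac{152}{98589} \approx -0.0015418$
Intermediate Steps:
$I{\left(R \right)} = -8 + 2 R$ ($I{\left(R \right)} = 2 \left(-4 + R\right) = -8 + 2 R$)
$z = -346$ ($z = -421 + \left(\left(-7\right) \left(-11\right) + \left(-8 + 2 \cdot 3\right)\right) = -421 + \left(77 + \left(-8 + 6\right)\right) = -421 + \left(77 - 2\right) = -421 + 75 = -346$)
$L{\left(j \right)} = 498 + j$
$\frac{L{\left(z \right)}}{-98589} = \frac{498 - 346}{-98589} = 152 \left(- \frac{1}{98589}\right) = - \frac{152}{98589}$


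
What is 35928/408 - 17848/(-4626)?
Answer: 3614269/39321 ≈ 91.917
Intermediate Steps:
35928/408 - 17848/(-4626) = 35928*(1/408) - 17848*(-1/4626) = 1497/17 + 8924/2313 = 3614269/39321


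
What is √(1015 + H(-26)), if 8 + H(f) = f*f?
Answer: 3*√187 ≈ 41.024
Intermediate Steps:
H(f) = -8 + f² (H(f) = -8 + f*f = -8 + f²)
√(1015 + H(-26)) = √(1015 + (-8 + (-26)²)) = √(1015 + (-8 + 676)) = √(1015 + 668) = √1683 = 3*√187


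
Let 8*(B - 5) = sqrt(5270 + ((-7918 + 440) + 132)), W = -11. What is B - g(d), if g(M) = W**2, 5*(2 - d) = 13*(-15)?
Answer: -116 + I*sqrt(519)/4 ≈ -116.0 + 5.6954*I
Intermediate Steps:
d = 41 (d = 2 - 13*(-15)/5 = 2 - 1/5*(-195) = 2 + 39 = 41)
g(M) = 121 (g(M) = (-11)**2 = 121)
B = 5 + I*sqrt(519)/4 (B = 5 + sqrt(5270 + ((-7918 + 440) + 132))/8 = 5 + sqrt(5270 + (-7478 + 132))/8 = 5 + sqrt(5270 - 7346)/8 = 5 + sqrt(-2076)/8 = 5 + (2*I*sqrt(519))/8 = 5 + I*sqrt(519)/4 ≈ 5.0 + 5.6954*I)
B - g(d) = (5 + I*sqrt(519)/4) - 1*121 = (5 + I*sqrt(519)/4) - 121 = -116 + I*sqrt(519)/4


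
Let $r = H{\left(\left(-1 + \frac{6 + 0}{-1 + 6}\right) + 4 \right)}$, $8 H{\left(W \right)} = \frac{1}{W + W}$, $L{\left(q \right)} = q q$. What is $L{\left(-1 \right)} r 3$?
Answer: $\frac{5}{112} \approx 0.044643$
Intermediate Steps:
$L{\left(q \right)} = q^{2}$
$H{\left(W \right)} = \frac{1}{16 W}$ ($H{\left(W \right)} = \frac{1}{8 \left(W + W\right)} = \frac{1}{8 \cdot 2 W} = \frac{\frac{1}{2} \frac{1}{W}}{8} = \frac{1}{16 W}$)
$r = \frac{5}{336}$ ($r = \frac{1}{16 \left(\left(-1 + \frac{6 + 0}{-1 + 6}\right) + 4\right)} = \frac{1}{16 \left(\left(-1 + \frac{6}{5}\right) + 4\right)} = \frac{1}{16 \left(\frac{1}{5} + 4\right)} = \frac{1}{16 \cdot \frac{21}{5}} = \frac{1}{16} \cdot \frac{5}{21} = \frac{5}{336} \approx 0.014881$)
$L{\left(-1 \right)} r 3 = \left(-1\right)^{2} \cdot \frac{5}{336} \cdot 3 = 1 \cdot \frac{5}{336} \cdot 3 = \frac{5}{336} \cdot 3 = \frac{5}{112}$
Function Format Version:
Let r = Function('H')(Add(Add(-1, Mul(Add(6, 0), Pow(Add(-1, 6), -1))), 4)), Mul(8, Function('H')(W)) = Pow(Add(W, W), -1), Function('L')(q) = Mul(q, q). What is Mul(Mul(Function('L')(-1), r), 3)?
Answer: Rational(5, 112) ≈ 0.044643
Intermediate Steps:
Function('L')(q) = Pow(q, 2)
Function('H')(W) = Mul(Rational(1, 16), Pow(W, -1)) (Function('H')(W) = Mul(Rational(1, 8), Pow(Add(W, W), -1)) = Mul(Rational(1, 8), Pow(Mul(2, W), -1)) = Mul(Rational(1, 8), Mul(Rational(1, 2), Pow(W, -1))) = Mul(Rational(1, 16), Pow(W, -1)))
r = Rational(5, 336) (r = Mul(Rational(1, 16), Pow(Add(Add(-1, Mul(Add(6, 0), Pow(Add(-1, 6), -1))), 4), -1)) = Mul(Rational(1, 16), Pow(Add(Add(-1, Mul(6, Pow(5, -1))), 4), -1)) = Mul(Rational(1, 16), Pow(Add(Add(-1, Mul(6, Rational(1, 5))), 4), -1)) = Mul(Rational(1, 16), Pow(Add(Add(-1, Rational(6, 5)), 4), -1)) = Mul(Rational(1, 16), Pow(Add(Rational(1, 5), 4), -1)) = Mul(Rational(1, 16), Pow(Rational(21, 5), -1)) = Mul(Rational(1, 16), Rational(5, 21)) = Rational(5, 336) ≈ 0.014881)
Mul(Mul(Function('L')(-1), r), 3) = Mul(Mul(Pow(-1, 2), Rational(5, 336)), 3) = Mul(Mul(1, Rational(5, 336)), 3) = Mul(Rational(5, 336), 3) = Rational(5, 112)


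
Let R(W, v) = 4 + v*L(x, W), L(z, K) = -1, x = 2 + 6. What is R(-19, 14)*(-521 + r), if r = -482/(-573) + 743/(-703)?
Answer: 2099555920/402819 ≈ 5212.2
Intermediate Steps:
x = 8
R(W, v) = 4 - v (R(W, v) = 4 + v*(-1) = 4 - v)
r = -86893/402819 (r = -482*(-1/573) + 743*(-1/703) = 482/573 - 743/703 = -86893/402819 ≈ -0.21571)
R(-19, 14)*(-521 + r) = (4 - 1*14)*(-521 - 86893/402819) = (4 - 14)*(-209955592/402819) = -10*(-209955592/402819) = 2099555920/402819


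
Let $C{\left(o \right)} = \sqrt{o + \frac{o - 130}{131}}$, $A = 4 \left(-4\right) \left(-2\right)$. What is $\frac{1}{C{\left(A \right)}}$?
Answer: $\frac{\sqrt{536314}}{4094} \approx 0.17888$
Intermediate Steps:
$A = 32$ ($A = \left(-16\right) \left(-2\right) = 32$)
$C{\left(o \right)} = \sqrt{- \frac{130}{131} + \frac{132 o}{131}}$ ($C{\left(o \right)} = \sqrt{o + \left(-130 + o\right) \frac{1}{131}} = \sqrt{o + \left(- \frac{130}{131} + \frac{o}{131}\right)} = \sqrt{- \frac{130}{131} + \frac{132 o}{131}}$)
$\frac{1}{C{\left(A \right)}} = \frac{1}{\frac{1}{131} \sqrt{-17030 + 17292 \cdot 32}} = \frac{1}{\frac{1}{131} \sqrt{-17030 + 553344}} = \frac{1}{\frac{1}{131} \sqrt{536314}} = \frac{\sqrt{536314}}{4094}$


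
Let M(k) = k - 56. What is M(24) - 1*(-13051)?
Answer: 13019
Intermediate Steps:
M(k) = -56 + k
M(24) - 1*(-13051) = (-56 + 24) - 1*(-13051) = -32 + 13051 = 13019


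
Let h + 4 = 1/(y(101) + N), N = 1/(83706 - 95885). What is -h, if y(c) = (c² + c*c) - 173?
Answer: 985463781/246368990 ≈ 4.0000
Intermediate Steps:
y(c) = -173 + 2*c² (y(c) = (c² + c²) - 173 = 2*c² - 173 = -173 + 2*c²)
N = -1/12179 (N = 1/(-12179) = -1/12179 ≈ -8.2109e-5)
h = -985463781/246368990 (h = -4 + 1/((-173 + 2*101²) - 1/12179) = -4 + 1/((-173 + 2*10201) - 1/12179) = -4 + 1/((-173 + 20402) - 1/12179) = -4 + 1/(20229 - 1/12179) = -4 + 1/(246368990/12179) = -4 + 12179/246368990 = -985463781/246368990 ≈ -4.0000)
-h = -1*(-985463781/246368990) = 985463781/246368990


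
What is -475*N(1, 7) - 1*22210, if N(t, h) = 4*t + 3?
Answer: -25535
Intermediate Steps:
N(t, h) = 3 + 4*t
-475*N(1, 7) - 1*22210 = -475*(3 + 4*1) - 1*22210 = -475*(3 + 4) - 22210 = -475*7 - 22210 = -3325 - 22210 = -25535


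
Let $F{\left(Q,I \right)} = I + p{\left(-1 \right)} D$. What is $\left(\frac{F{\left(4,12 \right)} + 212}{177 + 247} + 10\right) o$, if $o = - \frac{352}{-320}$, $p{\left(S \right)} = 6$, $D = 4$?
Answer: $\frac{6171}{530} \approx 11.643$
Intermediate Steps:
$F{\left(Q,I \right)} = 24 + I$ ($F{\left(Q,I \right)} = I + 6 \cdot 4 = I + 24 = 24 + I$)
$o = \frac{11}{10}$ ($o = \left(-352\right) \left(- \frac{1}{320}\right) = \frac{11}{10} \approx 1.1$)
$\left(\frac{F{\left(4,12 \right)} + 212}{177 + 247} + 10\right) o = \left(\frac{\left(24 + 12\right) + 212}{177 + 247} + 10\right) \frac{11}{10} = \left(\frac{36 + 212}{424} + 10\right) \frac{11}{10} = \left(248 \cdot \frac{1}{424} + 10\right) \frac{11}{10} = \left(\frac{31}{53} + 10\right) \frac{11}{10} = \frac{561}{53} \cdot \frac{11}{10} = \frac{6171}{530}$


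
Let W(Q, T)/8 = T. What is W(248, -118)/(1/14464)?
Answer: -13654016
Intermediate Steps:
W(Q, T) = 8*T
W(248, -118)/(1/14464) = (8*(-118))/(1/14464) = -944/1/14464 = -944*14464 = -13654016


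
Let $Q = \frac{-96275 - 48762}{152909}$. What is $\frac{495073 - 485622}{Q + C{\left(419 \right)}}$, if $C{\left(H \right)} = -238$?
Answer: $- \frac{1445142959}{36537379} \approx -39.552$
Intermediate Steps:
$Q = - \frac{145037}{152909}$ ($Q = \left(-145037\right) \frac{1}{152909} = - \frac{145037}{152909} \approx -0.94852$)
$\frac{495073 - 485622}{Q + C{\left(419 \right)}} = \frac{495073 - 485622}{- \frac{145037}{152909} - 238} = \frac{9451}{- \frac{36537379}{152909}} = 9451 \left(- \frac{152909}{36537379}\right) = - \frac{1445142959}{36537379}$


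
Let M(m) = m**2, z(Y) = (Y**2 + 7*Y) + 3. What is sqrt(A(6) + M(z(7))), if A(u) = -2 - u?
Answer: sqrt(10193) ≈ 100.96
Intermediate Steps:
z(Y) = 3 + Y**2 + 7*Y
sqrt(A(6) + M(z(7))) = sqrt((-2 - 1*6) + (3 + 7**2 + 7*7)**2) = sqrt((-2 - 6) + (3 + 49 + 49)**2) = sqrt(-8 + 101**2) = sqrt(-8 + 10201) = sqrt(10193)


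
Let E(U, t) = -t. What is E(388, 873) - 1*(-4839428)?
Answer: 4838555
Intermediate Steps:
E(388, 873) - 1*(-4839428) = -1*873 - 1*(-4839428) = -873 + 4839428 = 4838555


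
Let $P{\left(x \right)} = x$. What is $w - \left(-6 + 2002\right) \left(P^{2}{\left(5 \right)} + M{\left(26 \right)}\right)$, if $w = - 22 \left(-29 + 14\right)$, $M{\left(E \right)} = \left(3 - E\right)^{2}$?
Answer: $-1105454$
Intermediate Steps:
$w = 330$ ($w = \left(-22\right) \left(-15\right) = 330$)
$w - \left(-6 + 2002\right) \left(P^{2}{\left(5 \right)} + M{\left(26 \right)}\right) = 330 - \left(-6 + 2002\right) \left(5^{2} + \left(-3 + 26\right)^{2}\right) = 330 - 1996 \left(25 + 23^{2}\right) = 330 - 1996 \left(25 + 529\right) = 330 - 1996 \cdot 554 = 330 - 1105784 = -1105454$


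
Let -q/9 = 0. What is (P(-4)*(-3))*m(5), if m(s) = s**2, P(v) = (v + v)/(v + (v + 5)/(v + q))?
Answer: -2400/17 ≈ -141.18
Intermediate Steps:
q = 0 (q = -9*0 = 0)
P(v) = 2*v/(v + (5 + v)/v) (P(v) = (v + v)/(v + (v + 5)/(v + 0)) = (2*v)/(v + (5 + v)/v) = 2*v/(v + (5 + v)/v))
(P(-4)*(-3))*m(5) = ((2*(-4)**2/(5 - 4 + (-4)**2))*(-3))*5**2 = ((2*16/(5 - 4 + 16))*(-3))*25 = ((2*16/17)*(-3))*25 = ((2*16*(1/17))*(-3))*25 = ((32/17)*(-3))*25 = -96/17*25 = -2400/17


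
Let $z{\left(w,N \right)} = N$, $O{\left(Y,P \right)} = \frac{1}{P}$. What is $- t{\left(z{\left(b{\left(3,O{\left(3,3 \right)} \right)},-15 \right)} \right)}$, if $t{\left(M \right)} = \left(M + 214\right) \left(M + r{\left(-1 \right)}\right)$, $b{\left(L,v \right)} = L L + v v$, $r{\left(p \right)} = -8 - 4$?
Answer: $5373$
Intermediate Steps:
$r{\left(p \right)} = -12$ ($r{\left(p \right)} = -8 - 4 = -12$)
$b{\left(L,v \right)} = L^{2} + v^{2}$
$t{\left(M \right)} = \left(-12 + M\right) \left(214 + M\right)$ ($t{\left(M \right)} = \left(M + 214\right) \left(M - 12\right) = \left(214 + M\right) \left(-12 + M\right) = \left(-12 + M\right) \left(214 + M\right)$)
$- t{\left(z{\left(b{\left(3,O{\left(3,3 \right)} \right)},-15 \right)} \right)} = - (-2568 + \left(-15\right)^{2} + 202 \left(-15\right)) = - (-2568 + 225 - 3030) = \left(-1\right) \left(-5373\right) = 5373$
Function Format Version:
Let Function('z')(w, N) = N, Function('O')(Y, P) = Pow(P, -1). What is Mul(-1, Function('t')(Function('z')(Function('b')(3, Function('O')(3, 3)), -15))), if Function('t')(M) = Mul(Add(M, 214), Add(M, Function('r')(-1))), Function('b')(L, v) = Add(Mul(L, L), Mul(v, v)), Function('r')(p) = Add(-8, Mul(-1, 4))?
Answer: 5373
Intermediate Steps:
Function('r')(p) = -12 (Function('r')(p) = Add(-8, -4) = -12)
Function('b')(L, v) = Add(Pow(L, 2), Pow(v, 2))
Function('t')(M) = Mul(Add(-12, M), Add(214, M)) (Function('t')(M) = Mul(Add(M, 214), Add(M, -12)) = Mul(Add(214, M), Add(-12, M)) = Mul(Add(-12, M), Add(214, M)))
Mul(-1, Function('t')(Function('z')(Function('b')(3, Function('O')(3, 3)), -15))) = Mul(-1, Add(-2568, Pow(-15, 2), Mul(202, -15))) = Mul(-1, Add(-2568, 225, -3030)) = Mul(-1, -5373) = 5373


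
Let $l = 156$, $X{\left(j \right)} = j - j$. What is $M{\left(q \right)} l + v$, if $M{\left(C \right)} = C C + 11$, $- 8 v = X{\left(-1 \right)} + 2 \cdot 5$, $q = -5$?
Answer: $\frac{22459}{4} \approx 5614.8$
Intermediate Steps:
$X{\left(j \right)} = 0$
$v = - \frac{5}{4}$ ($v = - \frac{0 + 2 \cdot 5}{8} = - \frac{0 + 10}{8} = \left(- \frac{1}{8}\right) 10 = - \frac{5}{4} \approx -1.25$)
$M{\left(C \right)} = 11 + C^{2}$ ($M{\left(C \right)} = C^{2} + 11 = 11 + C^{2}$)
$M{\left(q \right)} l + v = \left(11 + \left(-5\right)^{2}\right) 156 - \frac{5}{4} = \left(11 + 25\right) 156 - \frac{5}{4} = 36 \cdot 156 - \frac{5}{4} = 5616 - \frac{5}{4} = \frac{22459}{4}$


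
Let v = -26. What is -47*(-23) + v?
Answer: 1055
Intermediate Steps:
-47*(-23) + v = -47*(-23) - 26 = 1081 - 26 = 1055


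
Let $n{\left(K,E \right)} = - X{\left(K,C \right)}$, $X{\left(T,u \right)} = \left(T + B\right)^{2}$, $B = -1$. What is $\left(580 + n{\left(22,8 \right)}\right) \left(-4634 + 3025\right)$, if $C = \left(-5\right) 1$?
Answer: $-223651$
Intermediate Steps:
$C = -5$
$X{\left(T,u \right)} = \left(-1 + T\right)^{2}$ ($X{\left(T,u \right)} = \left(T - 1\right)^{2} = \left(-1 + T\right)^{2}$)
$n{\left(K,E \right)} = - \left(-1 + K\right)^{2}$
$\left(580 + n{\left(22,8 \right)}\right) \left(-4634 + 3025\right) = \left(580 - \left(-1 + 22\right)^{2}\right) \left(-4634 + 3025\right) = \left(580 - 21^{2}\right) \left(-1609\right) = \left(580 - 441\right) \left(-1609\right) = 139 \left(-1609\right) = -223651$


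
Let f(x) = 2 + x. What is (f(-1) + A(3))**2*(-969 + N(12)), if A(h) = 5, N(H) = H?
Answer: -34452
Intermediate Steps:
(f(-1) + A(3))**2*(-969 + N(12)) = ((2 - 1) + 5)**2*(-969 + 12) = (1 + 5)**2*(-957) = 6**2*(-957) = 36*(-957) = -34452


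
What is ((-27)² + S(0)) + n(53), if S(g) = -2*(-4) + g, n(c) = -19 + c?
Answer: 771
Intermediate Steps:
S(g) = 8 + g
((-27)² + S(0)) + n(53) = ((-27)² + (8 + 0)) + (-19 + 53) = (729 + 8) + 34 = 737 + 34 = 771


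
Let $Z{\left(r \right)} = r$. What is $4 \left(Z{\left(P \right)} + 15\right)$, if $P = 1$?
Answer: $64$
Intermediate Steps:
$4 \left(Z{\left(P \right)} + 15\right) = 4 \left(1 + 15\right) = 4 \cdot 16 = 64$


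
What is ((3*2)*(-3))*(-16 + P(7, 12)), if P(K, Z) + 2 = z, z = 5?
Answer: 234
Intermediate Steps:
P(K, Z) = 3 (P(K, Z) = -2 + 5 = 3)
((3*2)*(-3))*(-16 + P(7, 12)) = ((3*2)*(-3))*(-16 + 3) = (6*(-3))*(-13) = -18*(-13) = 234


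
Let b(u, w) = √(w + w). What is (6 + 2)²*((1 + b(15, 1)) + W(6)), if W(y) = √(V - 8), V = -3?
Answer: 64 + 64*√2 + 64*I*√11 ≈ 154.51 + 212.26*I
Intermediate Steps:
b(u, w) = √2*√w (b(u, w) = √(2*w) = √2*√w)
W(y) = I*√11 (W(y) = √(-3 - 8) = √(-11) = I*√11)
(6 + 2)²*((1 + b(15, 1)) + W(6)) = (6 + 2)²*((1 + √2*√1) + I*√11) = 8²*((1 + √2*1) + I*√11) = 64*((1 + √2) + I*√11) = 64*(1 + √2 + I*√11) = 64 + 64*√2 + 64*I*√11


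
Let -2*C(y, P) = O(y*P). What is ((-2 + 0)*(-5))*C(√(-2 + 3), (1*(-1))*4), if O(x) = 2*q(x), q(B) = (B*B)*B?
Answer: 640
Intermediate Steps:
q(B) = B³ (q(B) = B²*B = B³)
O(x) = 2*x³
C(y, P) = -P³*y³ (C(y, P) = -(y*P)³ = -(P*y)³ = -P³*y³)
((-2 + 0)*(-5))*C(√(-2 + 3), (1*(-1))*4) = ((-2 + 0)*(-5))*(-((1*(-1))*4)³*(√(-2 + 3))³) = (-2*(-5))*(-(-1*4)³*(√1)³) = 10*(-1*(-4)³*1³) = 10*(-1*(-64)*1) = 10*64 = 640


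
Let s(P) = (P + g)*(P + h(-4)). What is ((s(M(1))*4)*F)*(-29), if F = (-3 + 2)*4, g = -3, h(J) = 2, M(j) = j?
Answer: -2784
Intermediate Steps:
F = -4 (F = -1*4 = -4)
s(P) = (-3 + P)*(2 + P) (s(P) = (P - 3)*(P + 2) = (-3 + P)*(2 + P))
((s(M(1))*4)*F)*(-29) = (((-6 + 1**2 - 1*1)*4)*(-4))*(-29) = (((-6 + 1 - 1)*4)*(-4))*(-29) = (-6*4*(-4))*(-29) = -24*(-4)*(-29) = 96*(-29) = -2784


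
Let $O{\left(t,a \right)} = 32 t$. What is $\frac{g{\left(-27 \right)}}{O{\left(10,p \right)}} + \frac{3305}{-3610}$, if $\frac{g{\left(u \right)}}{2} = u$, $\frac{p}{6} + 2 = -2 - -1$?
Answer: $- \frac{62627}{57760} \approx -1.0843$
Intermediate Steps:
$p = -18$ ($p = -12 + 6 \left(-2 - -1\right) = -12 + 6 \left(-2 + 1\right) = -12 + 6 \left(-1\right) = -12 - 6 = -18$)
$g{\left(u \right)} = 2 u$
$\frac{g{\left(-27 \right)}}{O{\left(10,p \right)}} + \frac{3305}{-3610} = \frac{2 \left(-27\right)}{32 \cdot 10} + \frac{3305}{-3610} = - \frac{54}{320} + 3305 \left(- \frac{1}{3610}\right) = \left(-54\right) \frac{1}{320} - \frac{661}{722} = - \frac{27}{160} - \frac{661}{722} = - \frac{62627}{57760}$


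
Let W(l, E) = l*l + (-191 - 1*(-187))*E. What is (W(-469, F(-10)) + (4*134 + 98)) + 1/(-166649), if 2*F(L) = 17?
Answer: 36756270088/166649 ≈ 2.2056e+5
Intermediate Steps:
F(L) = 17/2 (F(L) = (½)*17 = 17/2)
W(l, E) = l² - 4*E (W(l, E) = l² + (-191 + 187)*E = l² - 4*E)
(W(-469, F(-10)) + (4*134 + 98)) + 1/(-166649) = (((-469)² - 4*17/2) + (4*134 + 98)) + 1/(-166649) = ((219961 - 34) + (536 + 98)) - 1/166649 = (219927 + 634) - 1/166649 = 220561 - 1/166649 = 36756270088/166649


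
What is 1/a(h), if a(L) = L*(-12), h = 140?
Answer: -1/1680 ≈ -0.00059524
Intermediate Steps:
a(L) = -12*L
1/a(h) = 1/(-12*140) = 1/(-1680) = -1/1680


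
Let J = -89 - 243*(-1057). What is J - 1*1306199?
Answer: -1049437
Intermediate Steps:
J = 256762 (J = -89 + 256851 = 256762)
J - 1*1306199 = 256762 - 1*1306199 = 256762 - 1306199 = -1049437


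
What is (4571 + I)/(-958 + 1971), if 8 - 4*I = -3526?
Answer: 10909/2026 ≈ 5.3845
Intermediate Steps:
I = 1767/2 (I = 2 - ¼*(-3526) = 2 + 1763/2 = 1767/2 ≈ 883.50)
(4571 + I)/(-958 + 1971) = (4571 + 1767/2)/(-958 + 1971) = (10909/2)/1013 = (10909/2)*(1/1013) = 10909/2026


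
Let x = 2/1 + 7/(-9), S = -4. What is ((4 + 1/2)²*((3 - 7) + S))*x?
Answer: -198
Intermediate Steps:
x = 11/9 (x = 2*1 + 7*(-⅑) = 2 - 7/9 = 11/9 ≈ 1.2222)
((4 + 1/2)²*((3 - 7) + S))*x = ((4 + 1/2)²*((3 - 7) - 4))*(11/9) = ((4 + ½)²*(-4 - 4))*(11/9) = ((9/2)²*(-8))*(11/9) = ((81/4)*(-8))*(11/9) = -162*11/9 = -198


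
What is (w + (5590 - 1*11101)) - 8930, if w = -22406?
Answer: -36847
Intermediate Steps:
(w + (5590 - 1*11101)) - 8930 = (-22406 + (5590 - 1*11101)) - 8930 = (-22406 + (5590 - 11101)) - 8930 = (-22406 - 5511) - 8930 = -27917 - 8930 = -36847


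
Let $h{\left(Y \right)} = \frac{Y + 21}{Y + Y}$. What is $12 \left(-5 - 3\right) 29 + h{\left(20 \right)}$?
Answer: $- \frac{111319}{40} \approx -2783.0$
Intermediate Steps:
$h{\left(Y \right)} = \frac{21 + Y}{2 Y}$
$12 \left(-5 - 3\right) 29 + h{\left(20 \right)} = 12 \left(-5 - 3\right) 29 + \frac{21 + 20}{2 \cdot 20} = 12 \left(-8\right) 29 + \frac{1}{2} \cdot \frac{1}{20} \cdot 41 = \left(-96\right) 29 + \frac{41}{40} = -2784 + \frac{41}{40} = - \frac{111319}{40}$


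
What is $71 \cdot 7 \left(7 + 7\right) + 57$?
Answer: $7015$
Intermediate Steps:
$71 \cdot 7 \left(7 + 7\right) + 57 = 71 \cdot 7 \cdot 14 + 57 = 71 \cdot 98 + 57 = 6958 + 57 = 7015$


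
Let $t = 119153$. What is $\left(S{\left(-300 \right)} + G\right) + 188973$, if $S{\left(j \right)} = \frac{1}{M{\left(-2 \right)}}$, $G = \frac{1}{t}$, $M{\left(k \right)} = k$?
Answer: $\frac{45033280587}{238306} \approx 1.8897 \cdot 10^{5}$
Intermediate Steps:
$G = \frac{1}{119153} \approx 8.3926 \cdot 10^{-6}$
$S{\left(j \right)} = - \frac{1}{2}$ ($S{\left(j \right)} = \frac{1}{-2} = - \frac{1}{2}$)
$\left(S{\left(-300 \right)} + G\right) + 188973 = \left(- \frac{1}{2} + \frac{1}{119153}\right) + 188973 = - \frac{119151}{238306} + 188973 = \frac{45033280587}{238306}$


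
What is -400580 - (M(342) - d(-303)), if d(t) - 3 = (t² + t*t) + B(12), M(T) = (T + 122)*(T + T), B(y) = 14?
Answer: -534321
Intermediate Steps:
M(T) = 2*T*(122 + T) (M(T) = (122 + T)*(2*T) = 2*T*(122 + T))
d(t) = 17 + 2*t² (d(t) = 3 + ((t² + t*t) + 14) = 3 + ((t² + t²) + 14) = 3 + (2*t² + 14) = 3 + (14 + 2*t²) = 17 + 2*t²)
-400580 - (M(342) - d(-303)) = -400580 - (2*342*(122 + 342) - (17 + 2*(-303)²)) = -400580 - (2*342*464 - (17 + 2*91809)) = -400580 - (317376 - (17 + 183618)) = -400580 - (317376 - 1*183635) = -400580 - (317376 - 183635) = -400580 - 1*133741 = -400580 - 133741 = -534321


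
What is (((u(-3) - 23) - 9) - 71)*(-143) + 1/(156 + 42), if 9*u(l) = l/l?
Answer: 2913197/198 ≈ 14713.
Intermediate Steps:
u(l) = ⅑ (u(l) = (l/l)/9 = (⅑)*1 = ⅑)
(((u(-3) - 23) - 9) - 71)*(-143) + 1/(156 + 42) = (((⅑ - 23) - 9) - 71)*(-143) + 1/(156 + 42) = ((-206/9 - 9) - 71)*(-143) + 1/198 = (-287/9 - 71)*(-143) + 1/198 = -926/9*(-143) + 1/198 = 132418/9 + 1/198 = 2913197/198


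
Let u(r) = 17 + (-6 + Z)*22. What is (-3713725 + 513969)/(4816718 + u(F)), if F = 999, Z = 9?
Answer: -3199756/4816801 ≈ -0.66429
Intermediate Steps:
u(r) = 83 (u(r) = 17 + (-6 + 9)*22 = 17 + 3*22 = 17 + 66 = 83)
(-3713725 + 513969)/(4816718 + u(F)) = (-3713725 + 513969)/(4816718 + 83) = -3199756/4816801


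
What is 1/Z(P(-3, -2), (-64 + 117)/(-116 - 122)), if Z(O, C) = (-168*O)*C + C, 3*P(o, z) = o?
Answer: -238/8957 ≈ -0.026571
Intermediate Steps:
P(o, z) = o/3
Z(O, C) = C - 168*C*O (Z(O, C) = -168*C*O + C = C - 168*C*O)
1/Z(P(-3, -2), (-64 + 117)/(-116 - 122)) = 1/(((-64 + 117)/(-116 - 122))*(1 - 56*(-3))) = 1/((53/(-238))*(1 - 168*(-1))) = 1/((53*(-1/238))*(1 + 168)) = 1/(-53/238*169) = 1/(-8957/238) = -238/8957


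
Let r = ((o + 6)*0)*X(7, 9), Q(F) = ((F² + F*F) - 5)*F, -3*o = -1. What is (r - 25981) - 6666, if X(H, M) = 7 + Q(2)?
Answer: -32647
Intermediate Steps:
o = ⅓ (o = -⅓*(-1) = ⅓ ≈ 0.33333)
Q(F) = F*(-5 + 2*F²) (Q(F) = ((F² + F²) - 5)*F = (2*F² - 5)*F = (-5 + 2*F²)*F = F*(-5 + 2*F²))
X(H, M) = 13 (X(H, M) = 7 + 2*(-5 + 2*2²) = 7 + 2*(-5 + 2*4) = 7 + 2*(-5 + 8) = 7 + 2*3 = 7 + 6 = 13)
r = 0 (r = ((⅓ + 6)*0)*13 = ((19/3)*0)*13 = 0*13 = 0)
(r - 25981) - 6666 = (0 - 25981) - 6666 = -25981 - 6666 = -32647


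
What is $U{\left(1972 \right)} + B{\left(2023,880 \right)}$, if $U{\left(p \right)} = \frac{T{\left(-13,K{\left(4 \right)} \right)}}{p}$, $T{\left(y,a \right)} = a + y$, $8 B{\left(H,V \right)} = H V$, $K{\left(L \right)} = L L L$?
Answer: $\frac{25813483}{116} \approx 2.2253 \cdot 10^{5}$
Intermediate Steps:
$K{\left(L \right)} = L^{3}$ ($K{\left(L \right)} = L^{2} L = L^{3}$)
$B{\left(H,V \right)} = \frac{H V}{8}$
$U{\left(p \right)} = \frac{51}{p}$ ($U{\left(p \right)} = \frac{4^{3} - 13}{p} = \frac{64 - 13}{p} = \frac{51}{p}$)
$U{\left(1972 \right)} + B{\left(2023,880 \right)} = \frac{51}{1972} + \frac{1}{8} \cdot 2023 \cdot 880 = 51 \cdot \frac{1}{1972} + 222530 = \frac{3}{116} + 222530 = \frac{25813483}{116}$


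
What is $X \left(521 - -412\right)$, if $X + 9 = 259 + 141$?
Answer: $364803$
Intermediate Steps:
$X = 391$ ($X = -9 + \left(259 + 141\right) = -9 + 400 = 391$)
$X \left(521 - -412\right) = 391 \left(521 - -412\right) = 391 \left(521 + 412\right) = 391 \cdot 933 = 364803$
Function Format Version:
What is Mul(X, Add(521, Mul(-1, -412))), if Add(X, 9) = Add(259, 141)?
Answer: 364803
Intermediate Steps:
X = 391 (X = Add(-9, Add(259, 141)) = Add(-9, 400) = 391)
Mul(X, Add(521, Mul(-1, -412))) = Mul(391, Add(521, Mul(-1, -412))) = Mul(391, Add(521, 412)) = Mul(391, 933) = 364803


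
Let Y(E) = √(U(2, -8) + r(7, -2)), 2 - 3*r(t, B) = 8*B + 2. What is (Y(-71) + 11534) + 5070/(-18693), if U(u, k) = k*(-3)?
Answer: 71866664/6231 + 2*√66/3 ≈ 11539.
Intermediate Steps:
U(u, k) = -3*k
r(t, B) = -8*B/3 (r(t, B) = ⅔ - (8*B + 2)/3 = ⅔ - (2 + 8*B)/3 = ⅔ + (-⅔ - 8*B/3) = -8*B/3)
Y(E) = 2*√66/3 (Y(E) = √(-3*(-8) - 8/3*(-2)) = √(24 + 16/3) = √(88/3) = 2*√66/3)
(Y(-71) + 11534) + 5070/(-18693) = (2*√66/3 + 11534) + 5070/(-18693) = (11534 + 2*√66/3) + 5070*(-1/18693) = (11534 + 2*√66/3) - 1690/6231 = 71866664/6231 + 2*√66/3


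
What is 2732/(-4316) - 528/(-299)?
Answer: 28115/24817 ≈ 1.1329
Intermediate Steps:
2732/(-4316) - 528/(-299) = 2732*(-1/4316) - 528*(-1/299) = -683/1079 + 528/299 = 28115/24817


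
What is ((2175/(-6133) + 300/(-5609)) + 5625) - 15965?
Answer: -355710008455/34399997 ≈ -10340.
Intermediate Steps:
((2175/(-6133) + 300/(-5609)) + 5625) - 15965 = ((2175*(-1/6133) + 300*(-1/5609)) + 5625) - 15965 = ((-2175/6133 - 300/5609) + 5625) - 15965 = (-14039475/34399997 + 5625) - 15965 = 193485943650/34399997 - 15965 = -355710008455/34399997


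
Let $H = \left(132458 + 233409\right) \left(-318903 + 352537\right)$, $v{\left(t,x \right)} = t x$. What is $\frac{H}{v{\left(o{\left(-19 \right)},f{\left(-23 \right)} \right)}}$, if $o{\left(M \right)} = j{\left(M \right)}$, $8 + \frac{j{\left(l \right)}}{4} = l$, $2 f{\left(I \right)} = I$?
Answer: $\frac{6152785339}{621} \approx 9.9079 \cdot 10^{6}$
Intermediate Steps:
$f{\left(I \right)} = \frac{I}{2}$
$j{\left(l \right)} = -32 + 4 l$
$o{\left(M \right)} = -32 + 4 M$
$H = 12305570678$ ($H = 365867 \cdot 33634 = 12305570678$)
$\frac{H}{v{\left(o{\left(-19 \right)},f{\left(-23 \right)} \right)}} = \frac{12305570678}{\left(-32 + 4 \left(-19\right)\right) \frac{1}{2} \left(-23\right)} = \frac{12305570678}{\left(-32 - 76\right) \left(- \frac{23}{2}\right)} = \frac{12305570678}{\left(-108\right) \left(- \frac{23}{2}\right)} = \frac{12305570678}{1242} = 12305570678 \cdot \frac{1}{1242} = \frac{6152785339}{621}$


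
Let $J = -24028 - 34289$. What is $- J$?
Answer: $58317$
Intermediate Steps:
$J = -58317$
$- J = \left(-1\right) \left(-58317\right) = 58317$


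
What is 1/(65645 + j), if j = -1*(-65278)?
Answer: 1/130923 ≈ 7.6381e-6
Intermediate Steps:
j = 65278
1/(65645 + j) = 1/(65645 + 65278) = 1/130923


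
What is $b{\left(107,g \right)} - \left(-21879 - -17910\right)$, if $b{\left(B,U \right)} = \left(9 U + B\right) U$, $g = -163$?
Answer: $225649$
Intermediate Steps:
$b{\left(B,U \right)} = U \left(B + 9 U\right)$ ($b{\left(B,U \right)} = \left(B + 9 U\right) U = U \left(B + 9 U\right)$)
$b{\left(107,g \right)} - \left(-21879 - -17910\right) = - 163 \left(107 + 9 \left(-163\right)\right) - \left(-21879 - -17910\right) = - 163 \left(107 - 1467\right) - \left(-21879 + 17910\right) = \left(-163\right) \left(-1360\right) - -3969 = 221680 + 3969 = 225649$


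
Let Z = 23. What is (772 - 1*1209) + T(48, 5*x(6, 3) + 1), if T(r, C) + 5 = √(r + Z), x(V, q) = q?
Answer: -442 + √71 ≈ -433.57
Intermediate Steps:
T(r, C) = -5 + √(23 + r) (T(r, C) = -5 + √(r + 23) = -5 + √(23 + r))
(772 - 1*1209) + T(48, 5*x(6, 3) + 1) = (772 - 1*1209) + (-5 + √(23 + 48)) = (772 - 1209) + (-5 + √71) = -437 + (-5 + √71) = -442 + √71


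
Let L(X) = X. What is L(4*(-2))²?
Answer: 64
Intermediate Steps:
L(4*(-2))² = (4*(-2))² = (-8)² = 64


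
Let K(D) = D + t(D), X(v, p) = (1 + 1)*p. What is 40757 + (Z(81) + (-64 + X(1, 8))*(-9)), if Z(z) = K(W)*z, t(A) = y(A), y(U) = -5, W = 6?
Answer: 41270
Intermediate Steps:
X(v, p) = 2*p
t(A) = -5
K(D) = -5 + D (K(D) = D - 5 = -5 + D)
Z(z) = z (Z(z) = (-5 + 6)*z = 1*z = z)
40757 + (Z(81) + (-64 + X(1, 8))*(-9)) = 40757 + (81 + (-64 + 2*8)*(-9)) = 40757 + (81 + (-64 + 16)*(-9)) = 40757 + (81 - 48*(-9)) = 40757 + (81 + 432) = 40757 + 513 = 41270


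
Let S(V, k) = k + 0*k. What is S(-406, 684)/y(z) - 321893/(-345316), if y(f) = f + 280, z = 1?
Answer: 326648077/97033796 ≈ 3.3663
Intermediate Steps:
S(V, k) = k (S(V, k) = k + 0 = k)
y(f) = 280 + f
S(-406, 684)/y(z) - 321893/(-345316) = 684/(280 + 1) - 321893/(-345316) = 684/281 - 321893*(-1/345316) = 684*(1/281) + 321893/345316 = 684/281 + 321893/345316 = 326648077/97033796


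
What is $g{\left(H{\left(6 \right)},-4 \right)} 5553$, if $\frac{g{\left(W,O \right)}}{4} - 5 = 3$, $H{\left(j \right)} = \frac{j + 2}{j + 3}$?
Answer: $177696$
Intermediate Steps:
$H{\left(j \right)} = \frac{2 + j}{3 + j}$
$g{\left(W,O \right)} = 32$ ($g{\left(W,O \right)} = 20 + 4 \cdot 3 = 20 + 12 = 32$)
$g{\left(H{\left(6 \right)},-4 \right)} 5553 = 32 \cdot 5553 = 177696$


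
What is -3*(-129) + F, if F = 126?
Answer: 513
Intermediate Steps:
-3*(-129) + F = -3*(-129) + 126 = 387 + 126 = 513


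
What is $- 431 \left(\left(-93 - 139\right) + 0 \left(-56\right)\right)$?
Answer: $99992$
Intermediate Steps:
$- 431 \left(\left(-93 - 139\right) + 0 \left(-56\right)\right) = - 431 \left(-232 + 0\right) = \left(-431\right) \left(-232\right) = 99992$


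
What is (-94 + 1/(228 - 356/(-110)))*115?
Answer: -137475255/12718 ≈ -10810.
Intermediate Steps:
(-94 + 1/(228 - 356/(-110)))*115 = (-94 + 1/(228 - 356*(-1/110)))*115 = (-94 + 1/(228 + 178/55))*115 = (-94 + 1/(12718/55))*115 = (-94 + 55/12718)*115 = -1195437/12718*115 = -137475255/12718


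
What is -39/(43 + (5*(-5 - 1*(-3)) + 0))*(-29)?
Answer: 377/11 ≈ 34.273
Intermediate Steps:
-39/(43 + (5*(-5 - 1*(-3)) + 0))*(-29) = -39/(43 + (5*(-5 + 3) + 0))*(-29) = -39/(43 + (5*(-2) + 0))*(-29) = -39/(43 + (-10 + 0))*(-29) = -39/(43 - 10)*(-29) = -39/33*(-29) = -39*1/33*(-29) = -13/11*(-29) = 377/11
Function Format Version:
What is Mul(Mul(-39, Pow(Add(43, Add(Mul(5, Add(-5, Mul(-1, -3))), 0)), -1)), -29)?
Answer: Rational(377, 11) ≈ 34.273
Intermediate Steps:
Mul(Mul(-39, Pow(Add(43, Add(Mul(5, Add(-5, Mul(-1, -3))), 0)), -1)), -29) = Mul(Mul(-39, Pow(Add(43, Add(Mul(5, Add(-5, 3)), 0)), -1)), -29) = Mul(Mul(-39, Pow(Add(43, Add(Mul(5, -2), 0)), -1)), -29) = Mul(Mul(-39, Pow(Add(43, Add(-10, 0)), -1)), -29) = Mul(Mul(-39, Pow(Add(43, -10), -1)), -29) = Mul(Mul(-39, Pow(33, -1)), -29) = Mul(Mul(-39, Rational(1, 33)), -29) = Mul(Rational(-13, 11), -29) = Rational(377, 11)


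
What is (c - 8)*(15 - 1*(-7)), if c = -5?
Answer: -286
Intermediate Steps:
(c - 8)*(15 - 1*(-7)) = (-5 - 8)*(15 - 1*(-7)) = -13*(15 + 7) = -13*22 = -286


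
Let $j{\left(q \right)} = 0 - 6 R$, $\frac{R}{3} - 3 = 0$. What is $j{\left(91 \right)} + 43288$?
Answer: $43234$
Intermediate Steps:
$R = 9$ ($R = 9 + 3 \cdot 0 = 9 + 0 = 9$)
$j{\left(q \right)} = -54$ ($j{\left(q \right)} = 0 - 54 = -54$)
$j{\left(91 \right)} + 43288 = -54 + 43288 = 43234$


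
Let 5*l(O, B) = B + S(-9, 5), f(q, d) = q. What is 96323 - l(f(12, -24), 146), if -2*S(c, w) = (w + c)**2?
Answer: 481477/5 ≈ 96295.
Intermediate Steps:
S(c, w) = -(c + w)**2/2 (S(c, w) = -(w + c)**2/2 = -(c + w)**2/2)
l(O, B) = -8/5 + B/5 (l(O, B) = (B - (-9 + 5)**2/2)/5 = (B - 1/2*(-4)**2)/5 = (B - 1/2*16)/5 = (B - 8)/5 = (-8 + B)/5 = -8/5 + B/5)
96323 - l(f(12, -24), 146) = 96323 - (-8/5 + (1/5)*146) = 96323 - (-8/5 + 146/5) = 96323 - 1*138/5 = 96323 - 138/5 = 481477/5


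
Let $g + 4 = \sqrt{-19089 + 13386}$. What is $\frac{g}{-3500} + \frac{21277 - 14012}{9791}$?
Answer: $\frac{6366666}{8567125} - \frac{i \sqrt{5703}}{3500} \approx 0.74315 - 0.021577 i$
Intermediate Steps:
$g = -4 + i \sqrt{5703}$ ($g = -4 + \sqrt{-19089 + 13386} = -4 + \sqrt{-5703} = -4 + i \sqrt{5703} \approx -4.0 + 75.518 i$)
$\frac{g}{-3500} + \frac{21277 - 14012}{9791} = \frac{-4 + i \sqrt{5703}}{-3500} + \frac{21277 - 14012}{9791} = \left(-4 + i \sqrt{5703}\right) \left(- \frac{1}{3500}\right) + 7265 \cdot \frac{1}{9791} = \left(\frac{1}{875} - \frac{i \sqrt{5703}}{3500}\right) + \frac{7265}{9791} = \frac{6366666}{8567125} - \frac{i \sqrt{5703}}{3500}$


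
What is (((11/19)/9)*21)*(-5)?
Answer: -385/57 ≈ -6.7544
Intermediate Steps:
(((11/19)/9)*21)*(-5) = (((11*(1/19))*(1/9))*21)*(-5) = (((11/19)*(1/9))*21)*(-5) = ((11/171)*21)*(-5) = (77/57)*(-5) = -385/57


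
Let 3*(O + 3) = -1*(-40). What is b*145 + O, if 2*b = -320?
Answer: -69569/3 ≈ -23190.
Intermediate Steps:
O = 31/3 (O = -3 + (-1*(-40))/3 = -3 + (⅓)*40 = -3 + 40/3 = 31/3 ≈ 10.333)
b = -160 (b = (½)*(-320) = -160)
b*145 + O = -160*145 + 31/3 = -23200 + 31/3 = -69569/3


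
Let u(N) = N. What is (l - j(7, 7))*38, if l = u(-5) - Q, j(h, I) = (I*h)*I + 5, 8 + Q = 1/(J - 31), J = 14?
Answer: -222832/17 ≈ -13108.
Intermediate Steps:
Q = -137/17 (Q = -8 + 1/(14 - 31) = -8 + 1/(-17) = -8 - 1/17 = -137/17 ≈ -8.0588)
j(h, I) = 5 + h*I² (j(h, I) = h*I² + 5 = 5 + h*I²)
l = 52/17 (l = -5 - 1*(-137/17) = -5 + 137/17 = 52/17 ≈ 3.0588)
(l - j(7, 7))*38 = (52/17 - (5 + 7*7²))*38 = (52/17 - (5 + 7*49))*38 = (52/17 - (5 + 343))*38 = (52/17 - 1*348)*38 = (52/17 - 348)*38 = -5864/17*38 = -222832/17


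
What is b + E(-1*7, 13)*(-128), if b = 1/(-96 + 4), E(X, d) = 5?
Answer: -58881/92 ≈ -640.01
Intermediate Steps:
b = -1/92 (b = 1/(-92) = -1/92 ≈ -0.010870)
b + E(-1*7, 13)*(-128) = -1/92 + 5*(-128) = -1/92 - 640 = -58881/92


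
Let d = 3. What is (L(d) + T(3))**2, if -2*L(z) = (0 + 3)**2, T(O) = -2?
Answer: 169/4 ≈ 42.250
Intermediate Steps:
L(z) = -9/2 (L(z) = -(0 + 3)**2/2 = -1/2*3**2 = -1/2*9 = -9/2)
(L(d) + T(3))**2 = (-9/2 - 2)**2 = (-13/2)**2 = 169/4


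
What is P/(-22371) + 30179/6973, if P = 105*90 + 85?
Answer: 608646854/155992983 ≈ 3.9018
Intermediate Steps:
P = 9535 (P = 9450 + 85 = 9535)
P/(-22371) + 30179/6973 = 9535/(-22371) + 30179/6973 = 9535*(-1/22371) + 30179*(1/6973) = -9535/22371 + 30179/6973 = 608646854/155992983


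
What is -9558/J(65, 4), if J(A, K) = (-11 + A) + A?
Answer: -9558/119 ≈ -80.319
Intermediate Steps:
J(A, K) = -11 + 2*A
-9558/J(65, 4) = -9558/(-11 + 2*65) = -9558/(-11 + 130) = -9558/119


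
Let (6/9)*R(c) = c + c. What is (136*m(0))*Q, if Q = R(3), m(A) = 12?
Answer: 14688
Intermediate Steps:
R(c) = 3*c (R(c) = 3*(c + c)/2 = 3*(2*c)/2 = 3*c)
Q = 9 (Q = 3*3 = 9)
(136*m(0))*Q = (136*12)*9 = 1632*9 = 14688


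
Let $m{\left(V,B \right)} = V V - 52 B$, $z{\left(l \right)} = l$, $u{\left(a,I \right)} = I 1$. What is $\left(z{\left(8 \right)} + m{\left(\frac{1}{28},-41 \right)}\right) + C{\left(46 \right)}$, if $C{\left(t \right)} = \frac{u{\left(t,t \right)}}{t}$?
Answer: $\frac{1678545}{784} \approx 2141.0$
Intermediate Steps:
$u{\left(a,I \right)} = I$
$m{\left(V,B \right)} = V^{2} - 52 B$
$C{\left(t \right)} = 1$ ($C{\left(t \right)} = \frac{t}{t} = 1$)
$\left(z{\left(8 \right)} + m{\left(\frac{1}{28},-41 \right)}\right) + C{\left(46 \right)} = \left(8 + \left(\left(\frac{1}{28}\right)^{2} - -2132\right)\right) + 1 = \left(8 + \left(\left(\frac{1}{28}\right)^{2} + 2132\right)\right) + 1 = \left(8 + \left(\frac{1}{784} + 2132\right)\right) + 1 = \left(8 + \frac{1671489}{784}\right) + 1 = \frac{1677761}{784} + 1 = \frac{1678545}{784}$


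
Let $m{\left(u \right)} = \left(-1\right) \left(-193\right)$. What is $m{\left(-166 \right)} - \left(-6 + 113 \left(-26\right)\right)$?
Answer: $3137$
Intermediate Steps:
$m{\left(u \right)} = 193$
$m{\left(-166 \right)} - \left(-6 + 113 \left(-26\right)\right) = 193 - \left(-6 + 113 \left(-26\right)\right) = 193 - \left(-6 - 2938\right) = 193 - -2944 = 193 + 2944 = 3137$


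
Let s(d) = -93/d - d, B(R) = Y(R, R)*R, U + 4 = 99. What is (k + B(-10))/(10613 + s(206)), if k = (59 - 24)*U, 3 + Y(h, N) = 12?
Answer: 666410/2143749 ≈ 0.31086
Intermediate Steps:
U = 95 (U = -4 + 99 = 95)
Y(h, N) = 9 (Y(h, N) = -3 + 12 = 9)
B(R) = 9*R
s(d) = -d - 93/d
k = 3325 (k = (59 - 24)*95 = 35*95 = 3325)
(k + B(-10))/(10613 + s(206)) = (3325 + 9*(-10))/(10613 + (-1*206 - 93/206)) = (3325 - 90)/(10613 + (-206 - 93*1/206)) = 3235/(10613 + (-206 - 93/206)) = 3235/(10613 - 42529/206) = 3235/(2143749/206) = 3235*(206/2143749) = 666410/2143749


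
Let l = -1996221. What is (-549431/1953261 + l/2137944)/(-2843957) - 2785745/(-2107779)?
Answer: 3676026389603296438395235/2781391951826140827949128 ≈ 1.3216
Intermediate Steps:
(-549431/1953261 + l/2137944)/(-2843957) - 2785745/(-2107779) = (-549431/1953261 - 1996221/2137944)/(-2843957) - 2785745/(-2107779) = (-549431*1/1953261 - 1996221*1/2137944)*(-1/2843957) - 2785745*(-1/2107779) = (-549431/1953261 - 665407/712648)*(-1/2843957) + 2785745/2107779 = -1691264445515/1391987545128*(-1/2843957) + 2785745/2107779 = 1691264445515/3958752722879591496 + 2785745/2107779 = 3676026389603296438395235/2781391951826140827949128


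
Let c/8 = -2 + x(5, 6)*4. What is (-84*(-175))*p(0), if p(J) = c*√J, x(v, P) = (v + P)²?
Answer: 0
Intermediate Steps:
x(v, P) = (P + v)²
c = 3856 (c = 8*(-2 + (6 + 5)²*4) = 8*(-2 + 11²*4) = 8*(-2 + 121*4) = 8*(-2 + 484) = 8*482 = 3856)
p(J) = 3856*√J
(-84*(-175))*p(0) = (-84*(-175))*(3856*√0) = 14700*(3856*0) = 14700*0 = 0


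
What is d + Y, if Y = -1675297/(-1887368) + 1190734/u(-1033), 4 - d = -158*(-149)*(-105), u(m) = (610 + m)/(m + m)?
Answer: 6616501533984919/798356664 ≈ 8.2876e+6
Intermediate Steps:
u(m) = (610 + m)/(2*m) (u(m) = (610 + m)/((2*m)) = (610 + m)*(1/(2*m)) = (610 + m)/(2*m))
d = 2471914 (d = 4 - (-158*(-149))*(-105) = 4 - 23542*(-105) = 4 - 1*(-2471910) = 4 + 2471910 = 2471914)
Y = 4643032519250023/798356664 (Y = -1675297/(-1887368) + 1190734/(((1/2)*(610 - 1033)/(-1033))) = -1675297*(-1/1887368) + 1190734/(((1/2)*(-1/1033)*(-423))) = 1675297/1887368 + 1190734/(423/2066) = 1675297/1887368 + 1190734*(2066/423) = 1675297/1887368 + 2460056444/423 = 4643032519250023/798356664 ≈ 5.8157e+6)
d + Y = 2471914 + 4643032519250023/798356664 = 6616501533984919/798356664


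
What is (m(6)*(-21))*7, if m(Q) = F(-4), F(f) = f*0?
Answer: 0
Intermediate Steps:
F(f) = 0
m(Q) = 0
(m(6)*(-21))*7 = (0*(-21))*7 = 0*7 = 0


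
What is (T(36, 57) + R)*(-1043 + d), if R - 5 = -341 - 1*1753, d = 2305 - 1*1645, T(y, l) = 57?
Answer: 778256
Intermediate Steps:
d = 660 (d = 2305 - 1645 = 660)
R = -2089 (R = 5 + (-341 - 1*1753) = 5 + (-341 - 1753) = 5 - 2094 = -2089)
(T(36, 57) + R)*(-1043 + d) = (57 - 2089)*(-1043 + 660) = -2032*(-383) = 778256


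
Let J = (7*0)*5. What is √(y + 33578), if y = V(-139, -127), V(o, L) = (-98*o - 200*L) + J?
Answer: 110*√6 ≈ 269.44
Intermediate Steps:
J = 0 (J = 0*5 = 0)
V(o, L) = -200*L - 98*o (V(o, L) = (-98*o - 200*L) + 0 = (-200*L - 98*o) + 0 = -200*L - 98*o)
y = 39022 (y = -200*(-127) - 98*(-139) = 25400 + 13622 = 39022)
√(y + 33578) = √(39022 + 33578) = √72600 = 110*√6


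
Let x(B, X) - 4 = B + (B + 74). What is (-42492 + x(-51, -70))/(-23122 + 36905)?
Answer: -42516/13783 ≈ -3.0847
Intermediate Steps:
x(B, X) = 78 + 2*B (x(B, X) = 4 + (B + (B + 74)) = 4 + (B + (74 + B)) = 4 + (74 + 2*B) = 78 + 2*B)
(-42492 + x(-51, -70))/(-23122 + 36905) = (-42492 + (78 + 2*(-51)))/(-23122 + 36905) = (-42492 + (78 - 102))/13783 = (-42492 - 24)*(1/13783) = -42516*1/13783 = -42516/13783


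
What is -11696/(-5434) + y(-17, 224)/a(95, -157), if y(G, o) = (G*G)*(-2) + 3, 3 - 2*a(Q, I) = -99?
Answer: -1264027/138567 ≈ -9.1221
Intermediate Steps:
a(Q, I) = 51 (a(Q, I) = 3/2 - 1/2*(-99) = 3/2 + 99/2 = 51)
y(G, o) = 3 - 2*G**2 (y(G, o) = G**2*(-2) + 3 = -2*G**2 + 3 = 3 - 2*G**2)
-11696/(-5434) + y(-17, 224)/a(95, -157) = -11696/(-5434) + (3 - 2*(-17)**2)/51 = -11696*(-1/5434) + (3 - 2*289)*(1/51) = 5848/2717 + (3 - 578)*(1/51) = 5848/2717 - 575*1/51 = 5848/2717 - 575/51 = -1264027/138567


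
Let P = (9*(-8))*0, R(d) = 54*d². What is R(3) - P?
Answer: 486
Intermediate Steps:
P = 0 (P = -72*0 = 0)
R(3) - P = 54*3² - 1*0 = 54*9 + 0 = 486 + 0 = 486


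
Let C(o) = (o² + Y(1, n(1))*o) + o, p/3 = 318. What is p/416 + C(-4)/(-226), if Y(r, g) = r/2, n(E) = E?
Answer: 52861/23504 ≈ 2.2490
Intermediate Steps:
Y(r, g) = r/2 (Y(r, g) = r*(½) = r/2)
p = 954 (p = 3*318 = 954)
C(o) = o² + 3*o/2 (C(o) = (o² + ((½)*1)*o) + o = (o² + o/2) + o = o² + 3*o/2)
p/416 + C(-4)/(-226) = 954/416 + ((½)*(-4)*(3 + 2*(-4)))/(-226) = 954*(1/416) + ((½)*(-4)*(3 - 8))*(-1/226) = 477/208 + ((½)*(-4)*(-5))*(-1/226) = 477/208 + 10*(-1/226) = 477/208 - 5/113 = 52861/23504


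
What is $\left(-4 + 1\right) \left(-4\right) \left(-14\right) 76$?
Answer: $-12768$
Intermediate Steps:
$\left(-4 + 1\right) \left(-4\right) \left(-14\right) 76 = \left(-3\right) \left(-4\right) \left(-14\right) 76 = 12 \left(-14\right) 76 = \left(-168\right) 76 = -12768$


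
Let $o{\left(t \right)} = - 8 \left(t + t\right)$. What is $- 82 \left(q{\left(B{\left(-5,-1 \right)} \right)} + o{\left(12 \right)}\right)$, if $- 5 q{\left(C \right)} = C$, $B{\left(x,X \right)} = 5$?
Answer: $15826$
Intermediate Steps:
$q{\left(C \right)} = - \frac{C}{5}$
$o{\left(t \right)} = - 16 t$ ($o{\left(t \right)} = - 8 \cdot 2 t = - 16 t$)
$- 82 \left(q{\left(B{\left(-5,-1 \right)} \right)} + o{\left(12 \right)}\right) = - 82 \left(\left(- \frac{1}{5}\right) 5 - 192\right) = - 82 \left(-1 - 192\right) = \left(-82\right) \left(-193\right) = 15826$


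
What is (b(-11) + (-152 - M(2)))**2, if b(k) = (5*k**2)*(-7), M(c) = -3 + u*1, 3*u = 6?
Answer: 19236996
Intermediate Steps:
u = 2 (u = (1/3)*6 = 2)
M(c) = -1 (M(c) = -3 + 2*1 = -3 + 2 = -1)
b(k) = -35*k**2
(b(-11) + (-152 - M(2)))**2 = (-35*(-11)**2 + (-152 - 1*(-1)))**2 = (-35*121 + (-152 + 1))**2 = (-4235 - 151)**2 = (-4386)**2 = 19236996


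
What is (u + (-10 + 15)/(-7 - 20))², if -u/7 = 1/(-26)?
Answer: 3481/492804 ≈ 0.0070637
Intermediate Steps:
u = 7/26 (u = -7/(-26) = -7*(-1/26) = 7/26 ≈ 0.26923)
(u + (-10 + 15)/(-7 - 20))² = (7/26 + (-10 + 15)/(-7 - 20))² = (7/26 + 5/(-27))² = (7/26 + 5*(-1/27))² = (7/26 - 5/27)² = (59/702)² = 3481/492804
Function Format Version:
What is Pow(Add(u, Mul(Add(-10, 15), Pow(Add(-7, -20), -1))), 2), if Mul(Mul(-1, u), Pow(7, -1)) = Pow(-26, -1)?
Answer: Rational(3481, 492804) ≈ 0.0070637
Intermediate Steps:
u = Rational(7, 26) (u = Mul(-7, Pow(-26, -1)) = Mul(-7, Rational(-1, 26)) = Rational(7, 26) ≈ 0.26923)
Pow(Add(u, Mul(Add(-10, 15), Pow(Add(-7, -20), -1))), 2) = Pow(Add(Rational(7, 26), Mul(Add(-10, 15), Pow(Add(-7, -20), -1))), 2) = Pow(Add(Rational(7, 26), Mul(5, Pow(-27, -1))), 2) = Pow(Add(Rational(7, 26), Mul(5, Rational(-1, 27))), 2) = Pow(Add(Rational(7, 26), Rational(-5, 27)), 2) = Pow(Rational(59, 702), 2) = Rational(3481, 492804)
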